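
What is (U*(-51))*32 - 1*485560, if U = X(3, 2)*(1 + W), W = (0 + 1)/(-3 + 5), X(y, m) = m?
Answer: -490456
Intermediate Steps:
W = ½ (W = 1/2 = 1*(½) = ½ ≈ 0.50000)
U = 3 (U = 2*(1 + ½) = 2*(3/2) = 3)
(U*(-51))*32 - 1*485560 = (3*(-51))*32 - 1*485560 = -153*32 - 485560 = -4896 - 485560 = -490456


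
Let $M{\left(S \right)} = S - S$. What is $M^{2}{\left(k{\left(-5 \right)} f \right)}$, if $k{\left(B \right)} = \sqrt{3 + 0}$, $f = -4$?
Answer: $0$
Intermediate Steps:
$k{\left(B \right)} = \sqrt{3}$
$M{\left(S \right)} = 0$
$M^{2}{\left(k{\left(-5 \right)} f \right)} = 0^{2} = 0$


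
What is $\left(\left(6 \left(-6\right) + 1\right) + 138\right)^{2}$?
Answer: $10609$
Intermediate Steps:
$\left(\left(6 \left(-6\right) + 1\right) + 138\right)^{2} = \left(\left(-36 + 1\right) + 138\right)^{2} = \left(-35 + 138\right)^{2} = 103^{2} = 10609$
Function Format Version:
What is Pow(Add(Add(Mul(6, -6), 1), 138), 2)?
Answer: 10609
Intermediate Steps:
Pow(Add(Add(Mul(6, -6), 1), 138), 2) = Pow(Add(Add(-36, 1), 138), 2) = Pow(Add(-35, 138), 2) = Pow(103, 2) = 10609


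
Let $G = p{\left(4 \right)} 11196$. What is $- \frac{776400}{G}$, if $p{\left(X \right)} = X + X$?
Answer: $- \frac{16175}{1866} \approx -8.6683$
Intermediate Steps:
$p{\left(X \right)} = 2 X$
$G = 89568$ ($G = 2 \cdot 4 \cdot 11196 = 8 \cdot 11196 = 89568$)
$- \frac{776400}{G} = - \frac{776400}{89568} = \left(-776400\right) \frac{1}{89568} = - \frac{16175}{1866}$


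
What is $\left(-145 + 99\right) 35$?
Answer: $-1610$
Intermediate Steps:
$\left(-145 + 99\right) 35 = \left(-46\right) 35 = -1610$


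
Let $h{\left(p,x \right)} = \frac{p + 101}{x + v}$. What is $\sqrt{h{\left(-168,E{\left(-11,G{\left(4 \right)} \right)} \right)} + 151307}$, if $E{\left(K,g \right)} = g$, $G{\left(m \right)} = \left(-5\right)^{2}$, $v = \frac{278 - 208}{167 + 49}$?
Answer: $\frac{\sqrt{1131790613615}}{2735} \approx 388.98$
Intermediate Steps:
$v = \frac{35}{108}$ ($v = \frac{70}{216} = 70 \cdot \frac{1}{216} = \frac{35}{108} \approx 0.32407$)
$G{\left(m \right)} = 25$
$h{\left(p,x \right)} = \frac{101 + p}{\frac{35}{108} + x}$ ($h{\left(p,x \right)} = \frac{p + 101}{x + \frac{35}{108}} = \frac{101 + p}{\frac{35}{108} + x}$)
$\sqrt{h{\left(-168,E{\left(-11,G{\left(4 \right)} \right)} \right)} + 151307} = \sqrt{\frac{108 \left(101 - 168\right)}{35 + 108 \cdot 25} + 151307} = \sqrt{108 \frac{1}{35 + 2700} \left(-67\right) + 151307} = \sqrt{108 \cdot \frac{1}{2735} \left(-67\right) + 151307} = \sqrt{- \frac{7236}{2735} + 151307} = \sqrt{\frac{413817409}{2735}} = \frac{\sqrt{1131790613615}}{2735}$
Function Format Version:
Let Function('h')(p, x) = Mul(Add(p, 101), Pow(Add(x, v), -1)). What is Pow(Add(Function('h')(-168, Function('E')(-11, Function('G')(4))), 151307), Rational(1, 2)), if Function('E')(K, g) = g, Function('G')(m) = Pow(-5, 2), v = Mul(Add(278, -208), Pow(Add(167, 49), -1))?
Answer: Mul(Rational(1, 2735), Pow(1131790613615, Rational(1, 2))) ≈ 388.98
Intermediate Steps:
v = Rational(35, 108) (v = Mul(70, Pow(216, -1)) = Mul(70, Rational(1, 216)) = Rational(35, 108) ≈ 0.32407)
Function('G')(m) = 25
Function('h')(p, x) = Mul(Pow(Add(Rational(35, 108), x), -1), Add(101, p)) (Function('h')(p, x) = Mul(Add(p, 101), Pow(Add(x, Rational(35, 108)), -1)) = Mul(Add(101, p), Pow(Add(Rational(35, 108), x), -1)) = Mul(Pow(Add(Rational(35, 108), x), -1), Add(101, p)))
Pow(Add(Function('h')(-168, Function('E')(-11, Function('G')(4))), 151307), Rational(1, 2)) = Pow(Add(Mul(108, Pow(Add(35, Mul(108, 25)), -1), Add(101, -168)), 151307), Rational(1, 2)) = Pow(Add(Mul(108, Pow(Add(35, 2700), -1), -67), 151307), Rational(1, 2)) = Pow(Add(Mul(108, Pow(2735, -1), -67), 151307), Rational(1, 2)) = Pow(Add(Mul(108, Rational(1, 2735), -67), 151307), Rational(1, 2)) = Pow(Add(Rational(-7236, 2735), 151307), Rational(1, 2)) = Pow(Rational(413817409, 2735), Rational(1, 2)) = Mul(Rational(1, 2735), Pow(1131790613615, Rational(1, 2)))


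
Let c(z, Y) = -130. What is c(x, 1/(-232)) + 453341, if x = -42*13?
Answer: 453211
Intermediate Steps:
x = -546
c(x, 1/(-232)) + 453341 = -130 + 453341 = 453211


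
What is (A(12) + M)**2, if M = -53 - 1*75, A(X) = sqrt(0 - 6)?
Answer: (128 - I*sqrt(6))**2 ≈ 16378.0 - 627.07*I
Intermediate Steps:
A(X) = I*sqrt(6) (A(X) = sqrt(-6) = I*sqrt(6))
M = -128 (M = -53 - 75 = -128)
(A(12) + M)**2 = (I*sqrt(6) - 128)**2 = (-128 + I*sqrt(6))**2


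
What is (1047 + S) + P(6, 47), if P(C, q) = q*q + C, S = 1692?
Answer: 4954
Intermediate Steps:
P(C, q) = C + q² (P(C, q) = q² + C = C + q²)
(1047 + S) + P(6, 47) = (1047 + 1692) + (6 + 47²) = 2739 + (6 + 2209) = 2739 + 2215 = 4954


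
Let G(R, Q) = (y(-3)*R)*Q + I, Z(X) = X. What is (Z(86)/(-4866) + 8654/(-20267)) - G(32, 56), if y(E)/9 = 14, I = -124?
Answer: -11127623221811/49309611 ≈ -2.2567e+5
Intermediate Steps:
y(E) = 126 (y(E) = 9*14 = 126)
G(R, Q) = -124 + 126*Q*R (G(R, Q) = (126*R)*Q - 124 = 126*Q*R - 124 = -124 + 126*Q*R)
(Z(86)/(-4866) + 8654/(-20267)) - G(32, 56) = (86/(-4866) + 8654/(-20267)) - (-124 + 126*56*32) = (86*(-1/4866) + 8654*(-1/20267)) - (-124 + 225792) = (-43/2433 - 8654/20267) - 1*225668 = -21926663/49309611 - 225668 = -11127623221811/49309611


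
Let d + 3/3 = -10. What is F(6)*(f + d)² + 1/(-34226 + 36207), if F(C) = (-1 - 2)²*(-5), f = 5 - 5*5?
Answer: -85668344/1981 ≈ -43245.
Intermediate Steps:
f = -20 (f = 5 - 25 = -20)
d = -11 (d = -1 - 10 = -11)
F(C) = -45 (F(C) = (-3)²*(-5) = 9*(-5) = -45)
F(6)*(f + d)² + 1/(-34226 + 36207) = -45*(-20 - 11)² + 1/(-34226 + 36207) = -45*(-31)² + 1/1981 = -45*961 + 1/1981 = -43245 + 1/1981 = -85668344/1981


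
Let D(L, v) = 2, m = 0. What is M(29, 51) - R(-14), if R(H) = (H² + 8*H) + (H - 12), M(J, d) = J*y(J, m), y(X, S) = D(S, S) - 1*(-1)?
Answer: 29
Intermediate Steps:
y(X, S) = 3 (y(X, S) = 2 - 1*(-1) = 2 + 1 = 3)
M(J, d) = 3*J (M(J, d) = J*3 = 3*J)
R(H) = -12 + H² + 9*H (R(H) = (H² + 8*H) + (-12 + H) = -12 + H² + 9*H)
M(29, 51) - R(-14) = 3*29 - (-12 + (-14)² + 9*(-14)) = 87 - (-12 + 196 - 126) = 87 - 1*58 = 87 - 58 = 29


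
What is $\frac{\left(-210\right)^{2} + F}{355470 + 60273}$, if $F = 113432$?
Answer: $\frac{157532}{415743} \approx 0.37892$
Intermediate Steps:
$\frac{\left(-210\right)^{2} + F}{355470 + 60273} = \frac{\left(-210\right)^{2} + 113432}{355470 + 60273} = \frac{44100 + 113432}{415743} = 157532 \cdot \frac{1}{415743} = \frac{157532}{415743}$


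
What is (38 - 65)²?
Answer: 729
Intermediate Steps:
(38 - 65)² = (-27)² = 729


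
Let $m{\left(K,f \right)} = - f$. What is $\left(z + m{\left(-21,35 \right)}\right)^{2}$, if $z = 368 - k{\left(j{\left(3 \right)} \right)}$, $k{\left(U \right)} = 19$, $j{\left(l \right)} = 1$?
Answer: $98596$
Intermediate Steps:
$z = 349$ ($z = 368 - 19 = 349$)
$\left(z + m{\left(-21,35 \right)}\right)^{2} = \left(349 - 35\right)^{2} = 314^{2} = 98596$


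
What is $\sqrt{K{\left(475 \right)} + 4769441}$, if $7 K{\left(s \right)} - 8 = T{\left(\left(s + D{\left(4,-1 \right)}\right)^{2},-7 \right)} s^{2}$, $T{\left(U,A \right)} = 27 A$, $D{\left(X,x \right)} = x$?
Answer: $\frac{i \sqrt{64799210}}{7} \approx 1150.0 i$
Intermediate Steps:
$K{\left(s \right)} = \frac{8}{7} - 27 s^{2}$ ($K{\left(s \right)} = \frac{8}{7} + \frac{27 \left(-7\right) s^{2}}{7} = \frac{8}{7} + \frac{\left(-189\right) s^{2}}{7} = \frac{8}{7} - 27 s^{2}$)
$\sqrt{K{\left(475 \right)} + 4769441} = \sqrt{\left(\frac{8}{7} - 27 \cdot 475^{2}\right) + 4769441} = \sqrt{\left(\frac{8}{7} - 6091875\right) + 4769441} = \sqrt{- \frac{42643117}{7} + 4769441} = \sqrt{- \frac{9257030}{7}} = \frac{i \sqrt{64799210}}{7}$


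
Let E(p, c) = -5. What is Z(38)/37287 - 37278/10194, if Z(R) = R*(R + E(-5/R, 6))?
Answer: -76511195/21116871 ≈ -3.6232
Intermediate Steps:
Z(R) = R*(-5 + R) (Z(R) = R*(R - 5) = R*(-5 + R))
Z(38)/37287 - 37278/10194 = (38*(-5 + 38))/37287 - 37278/10194 = (38*33)*(1/37287) - 37278*1/10194 = 1254*(1/37287) - 6213/1699 = 418/12429 - 6213/1699 = -76511195/21116871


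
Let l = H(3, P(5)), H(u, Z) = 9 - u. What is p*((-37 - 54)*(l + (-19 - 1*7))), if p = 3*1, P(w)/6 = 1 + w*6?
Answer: 5460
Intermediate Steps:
P(w) = 6 + 36*w (P(w) = 6*(1 + w*6) = 6*(1 + 6*w) = 6 + 36*w)
p = 3
l = 6 (l = 9 - 1*3 = 9 - 3 = 6)
p*((-37 - 54)*(l + (-19 - 1*7))) = 3*((-37 - 54)*(6 + (-19 - 1*7))) = 3*(-91*(6 + (-19 - 7))) = 3*(-91*(6 - 26)) = 3*(-91*(-20)) = 3*1820 = 5460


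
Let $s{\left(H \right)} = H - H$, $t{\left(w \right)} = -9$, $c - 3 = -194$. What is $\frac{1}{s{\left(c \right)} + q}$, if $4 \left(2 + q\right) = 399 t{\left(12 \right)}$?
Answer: $- \frac{4}{3599} \approx -0.0011114$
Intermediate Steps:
$c = -191$ ($c = 3 - 194 = -191$)
$s{\left(H \right)} = 0$
$q = - \frac{3599}{4}$ ($q = -2 + \frac{399 \left(-9\right)}{4} = -2 + \frac{1}{4} \left(-3591\right) = -2 - \frac{3591}{4} = - \frac{3599}{4} \approx -899.75$)
$\frac{1}{s{\left(c \right)} + q} = \frac{1}{0 - \frac{3599}{4}} = \frac{1}{- \frac{3599}{4}} = - \frac{4}{3599}$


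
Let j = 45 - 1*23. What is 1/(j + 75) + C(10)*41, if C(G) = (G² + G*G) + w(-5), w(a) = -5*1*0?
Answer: 795401/97 ≈ 8200.0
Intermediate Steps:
w(a) = 0 (w(a) = -5*0 = 0)
j = 22 (j = 45 - 23 = 22)
C(G) = 2*G² (C(G) = (G² + G*G) + 0 = (G² + G²) + 0 = 2*G² + 0 = 2*G²)
1/(j + 75) + C(10)*41 = 1/(22 + 75) + (2*10²)*41 = 1/97 + (2*100)*41 = 1/97 + 200*41 = 1/97 + 8200 = 795401/97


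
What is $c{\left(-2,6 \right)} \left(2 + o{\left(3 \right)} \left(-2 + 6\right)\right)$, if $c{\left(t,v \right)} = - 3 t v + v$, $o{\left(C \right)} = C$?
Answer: $588$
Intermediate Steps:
$c{\left(t,v \right)} = v - 3 t v$ ($c{\left(t,v \right)} = - 3 t v + v = v - 3 t v$)
$c{\left(-2,6 \right)} \left(2 + o{\left(3 \right)} \left(-2 + 6\right)\right) = 6 \left(1 - -6\right) \left(2 + 3 \left(-2 + 6\right)\right) = 6 \left(1 + 6\right) \left(2 + 3 \cdot 4\right) = 6 \cdot 7 \left(2 + 12\right) = 42 \cdot 14 = 588$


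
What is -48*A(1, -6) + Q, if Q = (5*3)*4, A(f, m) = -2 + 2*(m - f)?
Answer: 828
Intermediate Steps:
A(f, m) = -2 - 2*f + 2*m (A(f, m) = -2 + (-2*f + 2*m) = -2 - 2*f + 2*m)
Q = 60 (Q = 15*4 = 60)
-48*A(1, -6) + Q = -48*(-2 - 2*1 + 2*(-6)) + 60 = -48*(-2 - 2 - 12) + 60 = -48*(-16) + 60 = 768 + 60 = 828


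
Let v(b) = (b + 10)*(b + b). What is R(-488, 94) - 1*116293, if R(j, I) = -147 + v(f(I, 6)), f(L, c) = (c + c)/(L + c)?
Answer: -72773482/625 ≈ -1.1644e+5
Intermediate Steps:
f(L, c) = 2*c/(L + c) (f(L, c) = (2*c)/(L + c) = 2*c/(L + c))
v(b) = 2*b*(10 + b) (v(b) = (10 + b)*(2*b) = 2*b*(10 + b))
R(j, I) = -147 + 24*(10 + 12/(6 + I))/(6 + I) (R(j, I) = -147 + 2*(2*6/(I + 6))*(10 + 2*6/(I + 6)) = -147 + 2*(2*6/(6 + I))*(10 + 2*6/(6 + I)) = -147 + 2*(12/(6 + I))*(10 + 12/(6 + I)) = -147 + 24*(10 + 12/(6 + I))/(6 + I))
R(-488, 94) - 1*116293 = 3*(576 - 49*(6 + 94)² + 80*94)/(6 + 94)² - 1*116293 = 3*(576 - 49*100² + 7520)/100² - 116293 = 3*(1/10000)*(576 - 49*10000 + 7520) - 116293 = 3*(1/10000)*(576 - 490000 + 7520) - 116293 = 3*(1/10000)*(-481904) - 116293 = -90357/625 - 116293 = -72773482/625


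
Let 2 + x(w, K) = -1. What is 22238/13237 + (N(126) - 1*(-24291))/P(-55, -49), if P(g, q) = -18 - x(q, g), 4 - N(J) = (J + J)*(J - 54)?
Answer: -81087217/198555 ≈ -408.39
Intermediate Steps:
N(J) = 4 - 2*J*(-54 + J) (N(J) = 4 - (J + J)*(J - 54) = 4 - 2*J*(-54 + J))
x(w, K) = -3 (x(w, K) = -2 - 1 = -3)
P(g, q) = -15 (P(g, q) = -18 - 1*(-3) = -18 + 3 = -15)
22238/13237 + (N(126) - 1*(-24291))/P(-55, -49) = 22238/13237 + ((4 - 2*126**2 + 108*126) - 1*(-24291))/(-15) = 22238*(1/13237) + ((4 - 2*15876 + 13608) + 24291)*(-1/15) = 22238/13237 + ((4 - 31752 + 13608) + 24291)*(-1/15) = 22238/13237 + (-18140 + 24291)*(-1/15) = 22238/13237 + 6151*(-1/15) = 22238/13237 - 6151/15 = -81087217/198555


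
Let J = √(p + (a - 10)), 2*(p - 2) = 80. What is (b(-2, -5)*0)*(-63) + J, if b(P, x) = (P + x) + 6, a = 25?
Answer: √57 ≈ 7.5498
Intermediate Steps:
p = 42 (p = 2 + (½)*80 = 2 + 40 = 42)
J = √57 (J = √(42 + (25 - 10)) = √(42 + 15) = √57 ≈ 7.5498)
b(P, x) = 6 + P + x
(b(-2, -5)*0)*(-63) + J = ((6 - 2 - 5)*0)*(-63) + √57 = -1*0*(-63) + √57 = 0*(-63) + √57 = 0 + √57 = √57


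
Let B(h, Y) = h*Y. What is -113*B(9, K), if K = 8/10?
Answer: -4068/5 ≈ -813.60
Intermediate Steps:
K = ⅘ (K = 8*(⅒) = ⅘ ≈ 0.80000)
B(h, Y) = Y*h
-113*B(9, K) = -452*9/5 = -113*36/5 = -4068/5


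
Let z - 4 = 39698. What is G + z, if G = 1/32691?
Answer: 1297898083/32691 ≈ 39702.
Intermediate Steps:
z = 39702 (z = 4 + 39698 = 39702)
G = 1/32691 ≈ 3.0589e-5
G + z = 1/32691 + 39702 = 1297898083/32691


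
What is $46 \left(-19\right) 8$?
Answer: $-6992$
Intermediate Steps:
$46 \left(-19\right) 8 = \left(-874\right) 8 = -6992$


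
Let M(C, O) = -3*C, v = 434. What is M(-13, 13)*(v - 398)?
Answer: 1404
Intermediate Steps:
M(-13, 13)*(v - 398) = (-3*(-13))*(434 - 398) = 39*36 = 1404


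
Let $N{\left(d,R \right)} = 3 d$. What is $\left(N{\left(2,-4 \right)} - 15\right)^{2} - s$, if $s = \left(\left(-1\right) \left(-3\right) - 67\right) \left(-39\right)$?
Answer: $-2415$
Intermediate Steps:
$s = 2496$ ($s = \left(3 - 67\right) \left(-39\right) = \left(-64\right) \left(-39\right) = 2496$)
$\left(N{\left(2,-4 \right)} - 15\right)^{2} - s = \left(3 \cdot 2 - 15\right)^{2} - 2496 = \left(6 - 15\right)^{2} - 2496 = \left(-9\right)^{2} - 2496 = 81 - 2496 = -2415$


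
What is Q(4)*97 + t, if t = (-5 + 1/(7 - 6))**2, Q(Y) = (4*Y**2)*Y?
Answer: 24848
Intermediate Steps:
Q(Y) = 4*Y**3
t = 16 (t = (-5 + 1/1)**2 = (-5 + 1)**2 = (-4)**2 = 16)
Q(4)*97 + t = (4*4**3)*97 + 16 = (4*64)*97 + 16 = 256*97 + 16 = 24832 + 16 = 24848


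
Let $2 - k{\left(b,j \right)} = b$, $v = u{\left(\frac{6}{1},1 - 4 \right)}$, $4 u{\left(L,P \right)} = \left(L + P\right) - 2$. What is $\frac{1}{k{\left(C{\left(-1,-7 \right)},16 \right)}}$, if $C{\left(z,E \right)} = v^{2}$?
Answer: $\frac{16}{31} \approx 0.51613$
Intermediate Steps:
$u{\left(L,P \right)} = - \frac{1}{2} + \frac{L}{4} + \frac{P}{4}$ ($u{\left(L,P \right)} = \frac{\left(L + P\right) - 2}{4} = \frac{-2 + L + P}{4} = - \frac{1}{2} + \frac{L}{4} + \frac{P}{4}$)
$v = \frac{1}{4}$ ($v = - \frac{1}{2} + \frac{6 \cdot 1^{-1}}{4} + \frac{1 - 4}{4} = - \frac{1}{2} + \frac{6 \cdot 1}{4} + \frac{1}{4} \left(-3\right) = - \frac{1}{2} + \frac{1}{4} \cdot 6 - \frac{3}{4} = - \frac{1}{2} + \frac{3}{2} - \frac{3}{4} = \frac{1}{4} \approx 0.25$)
$C{\left(z,E \right)} = \frac{1}{16}$ ($C{\left(z,E \right)} = \left(\frac{1}{4}\right)^{2} = \frac{1}{16}$)
$k{\left(b,j \right)} = 2 - b$
$\frac{1}{k{\left(C{\left(-1,-7 \right)},16 \right)}} = \frac{1}{2 - \frac{1}{16}} = \frac{1}{\frac{31}{16}} = \frac{16}{31}$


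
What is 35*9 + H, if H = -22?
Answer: 293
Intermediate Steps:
35*9 + H = 35*9 - 22 = 315 - 22 = 293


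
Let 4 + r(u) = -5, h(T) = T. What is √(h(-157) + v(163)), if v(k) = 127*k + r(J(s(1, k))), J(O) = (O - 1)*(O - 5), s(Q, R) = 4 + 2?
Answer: 37*√15 ≈ 143.30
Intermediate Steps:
s(Q, R) = 6
J(O) = (-1 + O)*(-5 + O)
r(u) = -9 (r(u) = -4 - 5 = -9)
v(k) = -9 + 127*k (v(k) = 127*k - 9 = -9 + 127*k)
√(h(-157) + v(163)) = √(-157 + (-9 + 127*163)) = √(-157 + (-9 + 20701)) = √(-157 + 20692) = √20535 = 37*√15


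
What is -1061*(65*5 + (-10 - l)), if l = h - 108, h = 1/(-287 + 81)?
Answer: -92454479/206 ≈ -4.4881e+5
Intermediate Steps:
h = -1/206 (h = 1/(-206) = -1/206 ≈ -0.0048544)
l = -22249/206 (l = -1/206 - 108 = -22249/206 ≈ -108.00)
-1061*(65*5 + (-10 - l)) = -1061*(65*5 + (-10 - 1*(-22249/206))) = -1061*(325 + (-10 + 22249/206)) = -1061*(325 + 20189/206) = -1061*87139/206 = -92454479/206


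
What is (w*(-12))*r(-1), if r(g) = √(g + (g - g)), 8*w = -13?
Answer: 39*I/2 ≈ 19.5*I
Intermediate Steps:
w = -13/8 (w = (⅛)*(-13) = -13/8 ≈ -1.6250)
r(g) = √g (r(g) = √(g + 0) = √g)
(w*(-12))*r(-1) = (-13/8*(-12))*√(-1) = 39*I/2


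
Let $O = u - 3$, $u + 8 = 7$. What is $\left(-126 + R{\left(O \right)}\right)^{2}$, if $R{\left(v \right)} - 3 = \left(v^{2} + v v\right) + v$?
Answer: $9025$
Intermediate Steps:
$u = -1$ ($u = -8 + 7 = -1$)
$O = -4$ ($O = -1 - 3 = -4$)
$R{\left(v \right)} = 3 + v + 2 v^{2}$ ($R{\left(v \right)} = 3 + \left(\left(v^{2} + v v\right) + v\right) = 3 + \left(\left(v^{2} + v^{2}\right) + v\right) = 3 + \left(2 v^{2} + v\right) = 3 + \left(v + 2 v^{2}\right) = 3 + v + 2 v^{2}$)
$\left(-126 + R{\left(O \right)}\right)^{2} = \left(-126 + \left(3 - 4 + 2 \left(-4\right)^{2}\right)\right)^{2} = \left(-126 + \left(3 - 4 + 2 \cdot 16\right)\right)^{2} = \left(-126 + \left(3 - 4 + 32\right)\right)^{2} = \left(-126 + 31\right)^{2} = \left(-95\right)^{2} = 9025$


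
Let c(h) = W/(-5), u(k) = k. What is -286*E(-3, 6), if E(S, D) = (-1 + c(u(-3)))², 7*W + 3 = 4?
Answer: -370656/1225 ≈ -302.58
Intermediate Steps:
W = ⅐ (W = -3/7 + (⅐)*4 = -3/7 + 4/7 = ⅐ ≈ 0.14286)
c(h) = -1/35 (c(h) = (⅐)/(-5) = (⅐)*(-⅕) = -1/35)
E(S, D) = 1296/1225 (E(S, D) = (-1 - 1/35)² = (-36/35)² = 1296/1225)
-286*E(-3, 6) = -286*1296/1225 = -370656/1225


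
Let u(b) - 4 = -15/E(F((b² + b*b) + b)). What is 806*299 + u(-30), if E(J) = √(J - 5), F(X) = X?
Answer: 240998 - 3*√1765/353 ≈ 2.4100e+5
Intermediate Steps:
E(J) = √(-5 + J)
u(b) = 4 - 15/√(-5 + b + 2*b²) (u(b) = 4 - 15/√(-5 + ((b² + b*b) + b)) = 4 - 15/√(-5 + ((b² + b²) + b)) = 4 - 15/√(-5 + (2*b² + b)) = 4 - 15/√(-5 + (b + 2*b²)) = 4 - 15/√(-5 + b + 2*b²))
806*299 + u(-30) = 806*299 + (4 - 15/√(-5 - 30 + 2*(-30)²)) = 240994 + (4 - 15/√(-5 - 30 + 2*900)) = 240994 + (4 - 15/√(-5 - 30 + 1800)) = 240994 + (4 - 3*√1765/353) = 240998 - 3*√1765/353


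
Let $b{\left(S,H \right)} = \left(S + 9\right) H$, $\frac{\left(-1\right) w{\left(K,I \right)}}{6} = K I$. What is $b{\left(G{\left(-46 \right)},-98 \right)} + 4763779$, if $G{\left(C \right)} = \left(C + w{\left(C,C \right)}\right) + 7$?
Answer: $6010927$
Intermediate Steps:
$w{\left(K,I \right)} = - 6 I K$ ($w{\left(K,I \right)} = - 6 K I = - 6 I K$)
$G{\left(C \right)} = 7 + C - 6 C^{2}$ ($G{\left(C \right)} = \left(C - 6 C C\right) + 7 = \left(C - 6 C^{2}\right) + 7 = 7 + C - 6 C^{2}$)
$b{\left(S,H \right)} = H \left(9 + S\right)$ ($b{\left(S,H \right)} = \left(9 + S\right) H = H \left(9 + S\right)$)
$b{\left(G{\left(-46 \right)},-98 \right)} + 4763779 = - 98 \left(9 - \left(39 + 12696\right)\right) + 4763779 = - 98 \left(9 - 12735\right) + 4763779 = \left(-98\right) \left(-12726\right) + 4763779 = 1247148 + 4763779 = 6010927$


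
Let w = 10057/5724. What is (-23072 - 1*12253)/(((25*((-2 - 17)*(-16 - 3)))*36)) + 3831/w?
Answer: 31663382987/14522308 ≈ 2180.3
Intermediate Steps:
w = 10057/5724 (w = 10057*(1/5724) = 10057/5724 ≈ 1.7570)
(-23072 - 1*12253)/(((25*((-2 - 17)*(-16 - 3)))*36)) + 3831/w = (-23072 - 1*12253)/(((25*((-2 - 17)*(-16 - 3)))*36)) + 3831/(10057/5724) = (-23072 - 12253)/(((25*(-19*(-19)))*36)) + 3831*(5724/10057) = -35325/((25*361)*36) + 21928644/10057 = -35325/(9025*36) + 21928644/10057 = -35325/324900 + 21928644/10057 = -35325*1/324900 + 21928644/10057 = -157/1444 + 21928644/10057 = 31663382987/14522308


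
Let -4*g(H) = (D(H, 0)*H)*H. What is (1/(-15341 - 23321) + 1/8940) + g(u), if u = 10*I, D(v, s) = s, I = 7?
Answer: 14861/172819140 ≈ 8.5992e-5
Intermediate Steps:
u = 70 (u = 10*7 = 70)
g(H) = 0 (g(H) = -0*H*H/4 = -0*H = -¼*0 = 0)
(1/(-15341 - 23321) + 1/8940) + g(u) = (1/(-15341 - 23321) + 1/8940) + 0 = (1/(-38662) + 1/8940) + 0 = (-1/38662 + 1/8940) + 0 = 14861/172819140 + 0 = 14861/172819140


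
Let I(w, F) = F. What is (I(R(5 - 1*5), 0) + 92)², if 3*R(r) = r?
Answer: 8464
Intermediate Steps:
R(r) = r/3
(I(R(5 - 1*5), 0) + 92)² = (0 + 92)² = 92² = 8464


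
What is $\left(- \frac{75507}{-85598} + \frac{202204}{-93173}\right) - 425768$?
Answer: $- \frac{3395689940438953}{7975422454} \approx -4.2577 \cdot 10^{5}$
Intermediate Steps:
$\left(- \frac{75507}{-85598} + \frac{202204}{-93173}\right) - 425768 = \left(\left(-75507\right) \left(- \frac{1}{85598}\right) + 202204 \left(- \frac{1}{93173}\right)\right) - 425768 = \left(\frac{75507}{85598} - \frac{202204}{93173}\right) - 425768 = - \frac{10273044281}{7975422454} - 425768 = - \frac{3395689940438953}{7975422454}$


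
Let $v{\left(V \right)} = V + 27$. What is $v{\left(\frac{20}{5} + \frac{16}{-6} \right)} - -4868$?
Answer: $\frac{14689}{3} \approx 4896.3$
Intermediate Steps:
$v{\left(V \right)} = 27 + V$
$v{\left(\frac{20}{5} + \frac{16}{-6} \right)} - -4868 = \left(27 + \left(\frac{20}{5} + \frac{16}{-6}\right)\right) - -4868 = \left(27 + \left(20 \cdot \frac{1}{5} + 16 \left(- \frac{1}{6}\right)\right)\right) + 4868 = \left(27 + \left(4 - \frac{8}{3}\right)\right) + 4868 = \left(27 + \frac{4}{3}\right) + 4868 = \frac{85}{3} + 4868 = \frac{14689}{3}$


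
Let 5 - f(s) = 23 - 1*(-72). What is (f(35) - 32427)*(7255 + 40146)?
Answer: -1541338317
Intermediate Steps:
f(s) = -90 (f(s) = 5 - (23 - 1*(-72)) = 5 - (23 + 72) = 5 - 1*95 = 5 - 95 = -90)
(f(35) - 32427)*(7255 + 40146) = (-90 - 32427)*(7255 + 40146) = -32517*47401 = -1541338317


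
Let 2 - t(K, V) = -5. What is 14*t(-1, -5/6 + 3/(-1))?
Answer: 98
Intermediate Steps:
t(K, V) = 7 (t(K, V) = 2 - 1*(-5) = 2 + 5 = 7)
14*t(-1, -5/6 + 3/(-1)) = 14*7 = 98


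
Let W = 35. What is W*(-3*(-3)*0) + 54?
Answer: 54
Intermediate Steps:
W*(-3*(-3)*0) + 54 = 35*(-3*(-3)*0) + 54 = 35*(9*0) + 54 = 35*0 + 54 = 0 + 54 = 54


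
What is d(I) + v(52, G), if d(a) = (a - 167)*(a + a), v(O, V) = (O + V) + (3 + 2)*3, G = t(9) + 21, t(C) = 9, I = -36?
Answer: 14713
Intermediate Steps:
G = 30 (G = 9 + 21 = 30)
v(O, V) = 15 + O + V (v(O, V) = (O + V) + 5*3 = (O + V) + 15 = 15 + O + V)
d(a) = 2*a*(-167 + a) (d(a) = (-167 + a)*(2*a) = 2*a*(-167 + a))
d(I) + v(52, G) = 2*(-36)*(-167 - 36) + (15 + 52 + 30) = 2*(-36)*(-203) + 97 = 14616 + 97 = 14713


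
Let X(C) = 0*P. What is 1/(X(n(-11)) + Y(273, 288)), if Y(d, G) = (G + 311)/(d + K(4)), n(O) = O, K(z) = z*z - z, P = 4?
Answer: 285/599 ≈ 0.47579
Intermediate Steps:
K(z) = z² - z
Y(d, G) = (311 + G)/(12 + d) (Y(d, G) = (G + 311)/(d + 4*(-1 + 4)) = (311 + G)/(d + 4*3) = (311 + G)/(d + 12) = (311 + G)/(12 + d))
X(C) = 0 (X(C) = 0*4 = 0)
1/(X(n(-11)) + Y(273, 288)) = 1/(0 + (311 + 288)/(12 + 273)) = 1/(0 + 599/285) = 1/(599/285) = 285/599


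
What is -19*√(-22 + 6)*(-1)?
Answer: 76*I ≈ 76.0*I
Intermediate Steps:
-19*√(-22 + 6)*(-1) = -76*I*(-1) = 76*I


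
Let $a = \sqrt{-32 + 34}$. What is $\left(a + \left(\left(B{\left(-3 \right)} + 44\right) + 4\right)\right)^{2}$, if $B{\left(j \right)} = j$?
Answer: $\left(45 + \sqrt{2}\right)^{2} \approx 2154.3$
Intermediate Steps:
$a = \sqrt{2} \approx 1.4142$
$\left(a + \left(\left(B{\left(-3 \right)} + 44\right) + 4\right)\right)^{2} = \left(\sqrt{2} + \left(\left(-3 + 44\right) + 4\right)\right)^{2} = \left(\sqrt{2} + \left(41 + 4\right)\right)^{2} = \left(\sqrt{2} + 45\right)^{2} = \left(45 + \sqrt{2}\right)^{2}$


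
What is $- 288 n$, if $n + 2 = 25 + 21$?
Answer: $-12672$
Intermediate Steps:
$n = 44$ ($n = -2 + \left(25 + 21\right) = -2 + 46 = 44$)
$- 288 n = \left(-288\right) 44 = -12672$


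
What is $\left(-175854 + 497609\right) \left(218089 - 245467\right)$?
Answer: $-8809008390$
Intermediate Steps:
$\left(-175854 + 497609\right) \left(218089 - 245467\right) = 321755 \left(-27378\right) = -8809008390$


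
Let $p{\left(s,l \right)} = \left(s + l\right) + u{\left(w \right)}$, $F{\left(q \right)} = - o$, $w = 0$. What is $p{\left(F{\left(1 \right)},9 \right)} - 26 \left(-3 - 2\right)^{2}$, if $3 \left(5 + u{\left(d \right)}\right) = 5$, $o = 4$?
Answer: $- \frac{1945}{3} \approx -648.33$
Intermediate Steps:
$u{\left(d \right)} = - \frac{10}{3}$ ($u{\left(d \right)} = -5 + \frac{1}{3} \cdot 5 = -5 + \frac{5}{3} = - \frac{10}{3}$)
$F{\left(q \right)} = -4$ ($F{\left(q \right)} = \left(-1\right) 4 = -4$)
$p{\left(s,l \right)} = - \frac{10}{3} + l + s$ ($p{\left(s,l \right)} = \left(s + l\right) - \frac{10}{3} = \left(l + s\right) - \frac{10}{3} = - \frac{10}{3} + l + s$)
$p{\left(F{\left(1 \right)},9 \right)} - 26 \left(-3 - 2\right)^{2} = \left(- \frac{10}{3} + 9 - 4\right) - 26 \left(-3 - 2\right)^{2} = \frac{5}{3} - 26 \left(-5\right)^{2} = \frac{5}{3} - 650 = - \frac{1945}{3}$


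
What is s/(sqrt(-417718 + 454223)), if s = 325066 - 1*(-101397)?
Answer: 426463*sqrt(745)/5215 ≈ 2232.1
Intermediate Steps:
s = 426463 (s = 325066 + 101397 = 426463)
s/(sqrt(-417718 + 454223)) = 426463/(sqrt(-417718 + 454223)) = 426463/(sqrt(36505)) = 426463/((7*sqrt(745))) = 426463*(sqrt(745)/5215) = 426463*sqrt(745)/5215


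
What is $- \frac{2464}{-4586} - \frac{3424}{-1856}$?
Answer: $\frac{316807}{132994} \approx 2.3821$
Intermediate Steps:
$- \frac{2464}{-4586} - \frac{3424}{-1856} = \left(-2464\right) \left(- \frac{1}{4586}\right) - - \frac{107}{58} = \frac{1232}{2293} + \frac{107}{58} = \frac{316807}{132994}$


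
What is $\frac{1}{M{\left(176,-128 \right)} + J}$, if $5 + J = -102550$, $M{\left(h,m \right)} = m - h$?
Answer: $- \frac{1}{102859} \approx -9.722 \cdot 10^{-6}$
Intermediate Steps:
$J = -102555$ ($J = -5 - 102550 = -102555$)
$\frac{1}{M{\left(176,-128 \right)} + J} = \frac{1}{\left(-128 - 176\right) - 102555} = \frac{1}{-304 - 102555} = \frac{1}{-102859} = - \frac{1}{102859}$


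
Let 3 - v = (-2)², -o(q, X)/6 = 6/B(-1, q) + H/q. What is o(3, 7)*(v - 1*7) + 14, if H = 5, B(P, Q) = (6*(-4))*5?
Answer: 458/5 ≈ 91.600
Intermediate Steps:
B(P, Q) = -120 (B(P, Q) = -24*5 = -120)
o(q, X) = 3/10 - 30/q (o(q, X) = -6*(6/(-120) + 5/q) = -6*(6*(-1/120) + 5/q) = -6*(-1/20 + 5/q) = 3/10 - 30/q)
v = -1 (v = 3 - 1*(-2)² = 3 - 1*4 = 3 - 4 = -1)
o(3, 7)*(v - 1*7) + 14 = (3/10 - 30/3)*(-1 - 1*7) + 14 = (3/10 - 30*⅓)*(-1 - 7) + 14 = (3/10 - 10)*(-8) + 14 = -97/10*(-8) + 14 = 388/5 + 14 = 458/5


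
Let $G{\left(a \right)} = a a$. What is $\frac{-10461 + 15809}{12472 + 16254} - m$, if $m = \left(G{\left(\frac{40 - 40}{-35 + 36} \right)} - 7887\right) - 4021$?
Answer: $\frac{171037278}{14363} \approx 11908.0$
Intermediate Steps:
$G{\left(a \right)} = a^{2}$
$m = -11908$ ($m = \left(\left(\frac{40 - 40}{-35 + 36}\right)^{2} - 7887\right) - 4021 = \left(\left(\frac{0}{1}\right)^{2} - 7887\right) - 4021 = \left(\left(0 \cdot 1\right)^{2} - 7887\right) - 4021 = \left(0^{2} - 7887\right) - 4021 = \left(0 - 7887\right) - 4021 = -7887 - 4021 = -11908$)
$\frac{-10461 + 15809}{12472 + 16254} - m = \frac{-10461 + 15809}{12472 + 16254} - -11908 = \frac{5348}{28726} + 11908 = 5348 \cdot \frac{1}{28726} + 11908 = \frac{2674}{14363} + 11908 = \frac{171037278}{14363}$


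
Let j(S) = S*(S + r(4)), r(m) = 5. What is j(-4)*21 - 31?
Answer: -115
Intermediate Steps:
j(S) = S*(5 + S) (j(S) = S*(S + 5) = S*(5 + S))
j(-4)*21 - 31 = -4*(5 - 4)*21 - 31 = -4*1*21 - 31 = -4*21 - 31 = -84 - 31 = -115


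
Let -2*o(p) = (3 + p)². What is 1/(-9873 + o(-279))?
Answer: -1/47961 ≈ -2.0850e-5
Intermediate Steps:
o(p) = -(3 + p)²/2
1/(-9873 + o(-279)) = 1/(-9873 - (3 - 279)²/2) = 1/(-9873 - ½*(-276)²) = 1/(-9873 - ½*76176) = 1/(-9873 - 38088) = 1/(-47961) = -1/47961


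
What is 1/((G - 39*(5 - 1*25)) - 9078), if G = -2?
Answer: -1/8300 ≈ -0.00012048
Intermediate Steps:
1/((G - 39*(5 - 1*25)) - 9078) = 1/((-2 - 39*(5 - 1*25)) - 9078) = 1/((-2 - 39*(5 - 25)) - 9078) = 1/((-2 - 39*(-20)) - 9078) = 1/((-2 + 780) - 9078) = 1/(778 - 9078) = 1/(-8300) = -1/8300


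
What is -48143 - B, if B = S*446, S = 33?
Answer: -62861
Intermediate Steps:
B = 14718 (B = 33*446 = 14718)
-48143 - B = -48143 - 1*14718 = -48143 - 14718 = -62861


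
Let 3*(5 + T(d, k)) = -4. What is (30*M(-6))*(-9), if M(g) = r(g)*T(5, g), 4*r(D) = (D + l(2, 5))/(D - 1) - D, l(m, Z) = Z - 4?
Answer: 40185/14 ≈ 2870.4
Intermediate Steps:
T(d, k) = -19/3 (T(d, k) = -5 + (1/3)*(-4) = -5 - 4/3 = -19/3)
l(m, Z) = -4 + Z
r(D) = -D/4 + (1 + D)/(4*(-1 + D)) (r(D) = ((D + (-4 + 5))/(D - 1) - D)/4 = ((D + 1)/(-1 + D) - D)/4 = ((1 + D)/(-1 + D) - D)/4 = (-D + (1 + D)/(-1 + D))/4 = -D/4 + (1 + D)/(4*(-1 + D)))
M(g) = -19*(1 - g**2 + 2*g)/(12*(-1 + g)) (M(g) = ((1 - g**2 + 2*g)/(4*(-1 + g)))*(-19/3) = -19*(1 - g**2 + 2*g)/(12*(-1 + g)))
(30*M(-6))*(-9) = (30*(19*(-1 + (-6)**2 - 2*(-6))/(12*(-1 - 6))))*(-9) = (30*((19/12)*(-1 + 36 + 12)/(-7)))*(-9) = (30*((19/12)*(-1/7)*47))*(-9) = (30*(-893/84))*(-9) = -4465/14*(-9) = 40185/14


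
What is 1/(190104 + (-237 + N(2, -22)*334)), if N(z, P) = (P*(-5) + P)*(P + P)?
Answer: -1/1103381 ≈ -9.0631e-7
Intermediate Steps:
N(z, P) = -8*P² (N(z, P) = (-5*P + P)*(2*P) = (-4*P)*(2*P) = -8*P²)
1/(190104 + (-237 + N(2, -22)*334)) = 1/(190104 + (-237 - 8*(-22)²*334)) = 1/(190104 + (-237 - 8*484*334)) = 1/(190104 + (-237 - 3872*334)) = 1/(190104 + (-237 - 1293248)) = 1/(190104 - 1293485) = 1/(-1103381) = -1/1103381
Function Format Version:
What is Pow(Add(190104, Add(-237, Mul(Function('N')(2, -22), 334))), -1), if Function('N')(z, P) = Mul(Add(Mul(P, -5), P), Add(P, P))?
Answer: Rational(-1, 1103381) ≈ -9.0631e-7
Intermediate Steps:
Function('N')(z, P) = Mul(-8, Pow(P, 2)) (Function('N')(z, P) = Mul(Add(Mul(-5, P), P), Mul(2, P)) = Mul(Mul(-4, P), Mul(2, P)) = Mul(-8, Pow(P, 2)))
Pow(Add(190104, Add(-237, Mul(Function('N')(2, -22), 334))), -1) = Pow(Add(190104, Add(-237, Mul(Mul(-8, Pow(-22, 2)), 334))), -1) = Pow(Add(190104, Add(-237, Mul(Mul(-8, 484), 334))), -1) = Pow(Add(190104, Add(-237, Mul(-3872, 334))), -1) = Pow(Add(190104, Add(-237, -1293248)), -1) = Pow(Add(190104, -1293485), -1) = Pow(-1103381, -1) = Rational(-1, 1103381)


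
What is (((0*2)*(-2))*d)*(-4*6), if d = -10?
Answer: 0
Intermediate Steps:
(((0*2)*(-2))*d)*(-4*6) = (((0*2)*(-2))*(-10))*(-4*6) = ((0*(-2))*(-10))*(-24) = (0*(-10))*(-24) = 0*(-24) = 0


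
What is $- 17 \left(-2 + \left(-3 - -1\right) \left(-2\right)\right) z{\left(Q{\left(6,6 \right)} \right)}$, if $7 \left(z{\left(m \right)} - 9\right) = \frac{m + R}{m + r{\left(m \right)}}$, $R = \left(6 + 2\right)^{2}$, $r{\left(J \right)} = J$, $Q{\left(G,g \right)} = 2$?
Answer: $- \frac{2703}{7} \approx -386.14$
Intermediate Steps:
$R = 64$ ($R = 8^{2} = 64$)
$z{\left(m \right)} = 9 + \frac{64 + m}{14 m}$ ($z{\left(m \right)} = 9 + \frac{\left(m + 64\right) \frac{1}{m + m}}{7} = 9 + \frac{\left(64 + m\right) \frac{1}{2 m}}{7} = 9 + \frac{\frac{1}{2} \frac{1}{m} \left(64 + m\right)}{7} = 9 + \frac{64 + m}{14 m}$)
$- 17 \left(-2 + \left(-3 - -1\right) \left(-2\right)\right) z{\left(Q{\left(6,6 \right)} \right)} = - 17 \left(-2 + \left(-3 - -1\right) \left(-2\right)\right) \frac{64 + 127 \cdot 2}{14 \cdot 2} = - 17 \left(-2 + \left(-3 + 1\right) \left(-2\right)\right) \frac{1}{14} \cdot \frac{1}{2} \left(64 + 254\right) = - 17 \left(-2 - -4\right) \frac{1}{14} \cdot \frac{1}{2} \cdot 318 = - 17 \left(-2 + 4\right) \frac{159}{14} = \left(-17\right) 2 \cdot \frac{159}{14} = \left(-34\right) \frac{159}{14} = - \frac{2703}{7}$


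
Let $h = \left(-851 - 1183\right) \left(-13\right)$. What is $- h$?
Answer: $-26442$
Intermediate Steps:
$h = 26442$ ($h = \left(-851 - 1183\right) \left(-13\right) = \left(-2034\right) \left(-13\right) = 26442$)
$- h = \left(-1\right) 26442 = -26442$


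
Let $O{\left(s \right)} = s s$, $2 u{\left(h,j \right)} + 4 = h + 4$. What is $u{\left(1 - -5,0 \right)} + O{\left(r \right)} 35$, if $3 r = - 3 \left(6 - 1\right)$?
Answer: $878$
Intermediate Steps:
$u{\left(h,j \right)} = \frac{h}{2}$ ($u{\left(h,j \right)} = -2 + \frac{h + 4}{2} = -2 + \frac{4 + h}{2} = -2 + \left(2 + \frac{h}{2}\right) = \frac{h}{2}$)
$r = -5$ ($r = \frac{\left(-3\right) \left(6 - 1\right)}{3} = \frac{\left(-3\right) 5}{3} = \frac{1}{3} \left(-15\right) = -5$)
$O{\left(s \right)} = s^{2}$
$u{\left(1 - -5,0 \right)} + O{\left(r \right)} 35 = \frac{1 - -5}{2} + \left(-5\right)^{2} \cdot 35 = \frac{1 + 5}{2} + 25 \cdot 35 = \frac{1}{2} \cdot 6 + 875 = 3 + 875 = 878$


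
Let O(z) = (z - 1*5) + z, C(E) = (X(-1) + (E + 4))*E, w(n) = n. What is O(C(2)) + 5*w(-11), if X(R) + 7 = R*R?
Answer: -60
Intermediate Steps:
X(R) = -7 + R**2 (X(R) = -7 + R*R = -7 + R**2)
C(E) = E*(-2 + E) (C(E) = ((-7 + (-1)**2) + (E + 4))*E = ((-7 + 1) + (4 + E))*E = (-6 + (4 + E))*E = (-2 + E)*E = E*(-2 + E))
O(z) = -5 + 2*z (O(z) = (z - 5) + z = (-5 + z) + z = -5 + 2*z)
O(C(2)) + 5*w(-11) = (-5 + 2*(2*(-2 + 2))) + 5*(-11) = (-5 + 2*(2*0)) - 55 = (-5 + 2*0) - 55 = (-5 + 0) - 55 = -5 - 55 = -60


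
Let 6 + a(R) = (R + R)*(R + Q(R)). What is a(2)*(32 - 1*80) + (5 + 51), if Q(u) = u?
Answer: -424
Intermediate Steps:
a(R) = -6 + 4*R² (a(R) = -6 + (R + R)*(R + R) = -6 + (2*R)*(2*R) = -6 + 4*R²)
a(2)*(32 - 1*80) + (5 + 51) = (-6 + 4*2²)*(32 - 1*80) + (5 + 51) = (-6 + 4*4)*(32 - 80) + 56 = (-6 + 16)*(-48) + 56 = 10*(-48) + 56 = -480 + 56 = -424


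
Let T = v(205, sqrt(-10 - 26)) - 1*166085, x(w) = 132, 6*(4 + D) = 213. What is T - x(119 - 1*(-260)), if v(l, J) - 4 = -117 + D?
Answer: -332597/2 ≈ -1.6630e+5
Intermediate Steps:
D = 63/2 (D = -4 + (1/6)*213 = -4 + 71/2 = 63/2 ≈ 31.500)
v(l, J) = -163/2 (v(l, J) = 4 + (-117 + 63/2) = 4 - 171/2 = -163/2)
T = -332333/2 (T = -163/2 - 1*166085 = -163/2 - 166085 = -332333/2 ≈ -1.6617e+5)
T - x(119 - 1*(-260)) = -332333/2 - 1*132 = -332333/2 - 132 = -332597/2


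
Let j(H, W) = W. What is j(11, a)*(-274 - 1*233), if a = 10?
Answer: -5070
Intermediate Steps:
j(11, a)*(-274 - 1*233) = 10*(-274 - 1*233) = 10*(-274 - 233) = 10*(-507) = -5070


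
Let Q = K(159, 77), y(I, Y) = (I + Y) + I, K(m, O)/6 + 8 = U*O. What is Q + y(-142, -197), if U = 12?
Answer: 5015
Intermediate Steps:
K(m, O) = -48 + 72*O (K(m, O) = -48 + 6*(12*O) = -48 + 72*O)
y(I, Y) = Y + 2*I
Q = 5496 (Q = -48 + 72*77 = -48 + 5544 = 5496)
Q + y(-142, -197) = 5496 + (-197 + 2*(-142)) = 5496 + (-197 - 284) = 5496 - 481 = 5015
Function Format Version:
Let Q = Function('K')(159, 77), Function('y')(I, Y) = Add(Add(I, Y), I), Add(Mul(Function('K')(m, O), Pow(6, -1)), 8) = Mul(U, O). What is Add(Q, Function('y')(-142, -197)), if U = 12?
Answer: 5015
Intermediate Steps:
Function('K')(m, O) = Add(-48, Mul(72, O)) (Function('K')(m, O) = Add(-48, Mul(6, Mul(12, O))) = Add(-48, Mul(72, O)))
Function('y')(I, Y) = Add(Y, Mul(2, I))
Q = 5496 (Q = Add(-48, Mul(72, 77)) = Add(-48, 5544) = 5496)
Add(Q, Function('y')(-142, -197)) = Add(5496, Add(-197, Mul(2, -142))) = Add(5496, Add(-197, -284)) = Add(5496, -481) = 5015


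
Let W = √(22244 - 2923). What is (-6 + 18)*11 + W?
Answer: 271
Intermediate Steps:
W = 139 (W = √19321 = 139)
(-6 + 18)*11 + W = (-6 + 18)*11 + 139 = 12*11 + 139 = 132 + 139 = 271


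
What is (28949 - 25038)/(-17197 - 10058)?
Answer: -3911/27255 ≈ -0.14350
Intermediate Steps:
(28949 - 25038)/(-17197 - 10058) = 3911/(-27255) = 3911*(-1/27255) = -3911/27255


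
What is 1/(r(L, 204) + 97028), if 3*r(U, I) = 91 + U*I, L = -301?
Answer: 3/229771 ≈ 1.3056e-5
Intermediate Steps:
r(U, I) = 91/3 + I*U/3 (r(U, I) = (91 + U*I)/3 = (91 + I*U)/3 = 91/3 + I*U/3)
1/(r(L, 204) + 97028) = 1/((91/3 + (⅓)*204*(-301)) + 97028) = 1/((91/3 - 20468) + 97028) = 1/(-61313/3 + 97028) = 1/(229771/3) = 3/229771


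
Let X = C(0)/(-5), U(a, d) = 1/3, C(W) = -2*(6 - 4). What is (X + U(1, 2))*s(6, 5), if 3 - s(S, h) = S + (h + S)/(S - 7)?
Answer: 136/15 ≈ 9.0667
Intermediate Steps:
C(W) = -4 (C(W) = -2*2 = -4)
U(a, d) = 1/3
X = 4/5 (X = -4/(-5) = -4*(-1/5) = 4/5 ≈ 0.80000)
s(S, h) = 3 - S - (S + h)/(-7 + S) (s(S, h) = 3 - (S + (h + S)/(S - 7)) = 3 - (S + (S + h)/(-7 + S)) = 3 + (-S - (S + h)/(-7 + S)) = 3 - S - (S + h)/(-7 + S))
(X + U(1, 2))*s(6, 5) = (4/5 + 1/3)*((-21 - 1*5 - 1*6**2 + 9*6)/(-7 + 6)) = 17*((-21 - 5 - 1*36 + 54)/(-1))/15 = 17*(-(-21 - 5 - 36 + 54))/15 = 17*(-1*(-8))/15 = (17/15)*8 = 136/15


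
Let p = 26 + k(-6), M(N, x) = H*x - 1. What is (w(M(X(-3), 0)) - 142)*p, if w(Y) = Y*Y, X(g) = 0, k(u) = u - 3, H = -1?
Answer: -2397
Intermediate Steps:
k(u) = -3 + u
M(N, x) = -1 - x (M(N, x) = -x - 1 = -1 - x)
w(Y) = Y²
p = 17 (p = 26 + (-3 - 6) = 26 - 9 = 17)
(w(M(X(-3), 0)) - 142)*p = ((-1 - 1*0)² - 142)*17 = ((-1 + 0)² - 142)*17 = ((-1)² - 142)*17 = (1 - 142)*17 = -141*17 = -2397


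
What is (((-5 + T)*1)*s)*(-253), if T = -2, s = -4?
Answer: -7084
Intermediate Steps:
(((-5 + T)*1)*s)*(-253) = (((-5 - 2)*1)*(-4))*(-253) = (-7*1*(-4))*(-253) = -7*(-4)*(-253) = 28*(-253) = -7084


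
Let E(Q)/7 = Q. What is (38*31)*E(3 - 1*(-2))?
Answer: 41230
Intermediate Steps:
E(Q) = 7*Q
(38*31)*E(3 - 1*(-2)) = (38*31)*(7*(3 - 1*(-2))) = 1178*(7*(3 + 2)) = 1178*(7*5) = 1178*35 = 41230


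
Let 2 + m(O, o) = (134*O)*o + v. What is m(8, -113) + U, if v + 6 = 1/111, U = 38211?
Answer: -9205562/111 ≈ -82933.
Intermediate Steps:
v = -665/111 (v = -6 + 1/111 = -665/111 ≈ -5.9910)
m(O, o) = -887/111 + 134*O*o (m(O, o) = -2 + ((134*O)*o - 665/111) = -2 + (134*O*o - 665/111) = -2 + (-665/111 + 134*O*o) = -887/111 + 134*O*o)
m(8, -113) + U = (-887/111 + 134*8*(-113)) + 38211 = (-887/111 - 121136) + 38211 = -13446983/111 + 38211 = -9205562/111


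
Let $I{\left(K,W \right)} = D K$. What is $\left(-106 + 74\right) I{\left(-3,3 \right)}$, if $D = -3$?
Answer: $-288$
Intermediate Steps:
$I{\left(K,W \right)} = - 3 K$
$\left(-106 + 74\right) I{\left(-3,3 \right)} = \left(-106 + 74\right) \left(\left(-3\right) \left(-3\right)\right) = \left(-32\right) 9 = -288$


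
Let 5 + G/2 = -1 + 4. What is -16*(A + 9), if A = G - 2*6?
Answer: 112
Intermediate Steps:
G = -4 (G = -10 + 2*(-1 + 4) = -10 + 2*3 = -10 + 6 = -4)
A = -16 (A = -4 - 2*6 = -4 - 12 = -16)
-16*(A + 9) = -16*(-16 + 9) = -16*(-7) = 112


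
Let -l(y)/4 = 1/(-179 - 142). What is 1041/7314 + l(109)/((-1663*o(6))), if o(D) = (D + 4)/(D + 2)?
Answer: 926143897/6507302370 ≈ 0.14232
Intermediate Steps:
l(y) = 4/321 (l(y) = -4/(-179 - 142) = -4/(-321) = -4*(-1/321) = 4/321)
o(D) = (4 + D)/(2 + D)
1041/7314 + l(109)/((-1663*o(6))) = 1041/7314 + 4/(321*((-1663*(4 + 6)/(2 + 6)))) = 1041*(1/7314) + 4/(321*((-1663*10/8))) = 347/2438 + 4/(321*((-1663*10/8))) = 347/2438 + 4/(321*((-1663*5/4))) = 347/2438 + 4/(321*(-8315/4)) = 347/2438 + (4/321)*(-4/8315) = 347/2438 - 16/2669115 = 926143897/6507302370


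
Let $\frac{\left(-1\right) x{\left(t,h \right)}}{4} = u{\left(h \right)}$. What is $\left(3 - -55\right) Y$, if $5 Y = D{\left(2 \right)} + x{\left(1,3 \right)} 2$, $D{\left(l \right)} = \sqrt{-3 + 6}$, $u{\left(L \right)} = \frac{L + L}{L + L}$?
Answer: $- \frac{464}{5} + \frac{58 \sqrt{3}}{5} \approx -72.708$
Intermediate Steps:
$u{\left(L \right)} = 1$ ($u{\left(L \right)} = \frac{2 L}{2 L} = 2 L \frac{1}{2 L} = 1$)
$D{\left(l \right)} = \sqrt{3}$
$x{\left(t,h \right)} = -4$ ($x{\left(t,h \right)} = \left(-4\right) 1 = -4$)
$Y = - \frac{8}{5} + \frac{\sqrt{3}}{5}$ ($Y = \frac{\sqrt{3} - 8}{5} = \frac{-8 + \sqrt{3}}{5} = - \frac{8}{5} + \frac{\sqrt{3}}{5} \approx -1.2536$)
$\left(3 - -55\right) Y = \left(3 - -55\right) \left(- \frac{8}{5} + \frac{\sqrt{3}}{5}\right) = \left(3 + 55\right) \left(- \frac{8}{5} + \frac{\sqrt{3}}{5}\right) = 58 \left(- \frac{8}{5} + \frac{\sqrt{3}}{5}\right) = - \frac{464}{5} + \frac{58 \sqrt{3}}{5}$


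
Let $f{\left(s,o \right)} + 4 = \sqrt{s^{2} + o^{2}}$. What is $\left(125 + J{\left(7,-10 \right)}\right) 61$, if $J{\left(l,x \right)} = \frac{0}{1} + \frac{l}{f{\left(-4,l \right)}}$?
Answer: $\frac{53619}{7} + \frac{61 \sqrt{65}}{7} \approx 7730.1$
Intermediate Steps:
$f{\left(s,o \right)} = -4 + \sqrt{o^{2} + s^{2}}$ ($f{\left(s,o \right)} = -4 + \sqrt{s^{2} + o^{2}} = -4 + \sqrt{o^{2} + s^{2}}$)
$J{\left(l,x \right)} = \frac{l}{-4 + \sqrt{16 + l^{2}}}$ ($J{\left(l,x \right)} = \frac{0}{1} + \frac{l}{-4 + \sqrt{l^{2} + \left(-4\right)^{2}}} = 0 \cdot 1 + \frac{l}{-4 + \sqrt{l^{2} + 16}} = 0 + \frac{l}{-4 + \sqrt{16 + l^{2}}} = \frac{l}{-4 + \sqrt{16 + l^{2}}}$)
$\left(125 + J{\left(7,-10 \right)}\right) 61 = \left(125 + \frac{7}{-4 + \sqrt{16 + 7^{2}}}\right) 61 = \left(125 + \frac{7}{-4 + \sqrt{16 + 49}}\right) 61 = \left(125 + \frac{7}{-4 + \sqrt{65}}\right) 61 = 7625 + \frac{427}{-4 + \sqrt{65}}$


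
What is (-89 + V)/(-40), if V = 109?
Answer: -½ ≈ -0.50000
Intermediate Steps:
(-89 + V)/(-40) = (-89 + 109)/(-40) = -1/40*20 = -½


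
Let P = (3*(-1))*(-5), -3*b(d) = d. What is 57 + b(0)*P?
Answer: 57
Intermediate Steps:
b(d) = -d/3
P = 15 (P = -3*(-5) = 15)
57 + b(0)*P = 57 - ⅓*0*15 = 57 + 0*15 = 57 + 0 = 57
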